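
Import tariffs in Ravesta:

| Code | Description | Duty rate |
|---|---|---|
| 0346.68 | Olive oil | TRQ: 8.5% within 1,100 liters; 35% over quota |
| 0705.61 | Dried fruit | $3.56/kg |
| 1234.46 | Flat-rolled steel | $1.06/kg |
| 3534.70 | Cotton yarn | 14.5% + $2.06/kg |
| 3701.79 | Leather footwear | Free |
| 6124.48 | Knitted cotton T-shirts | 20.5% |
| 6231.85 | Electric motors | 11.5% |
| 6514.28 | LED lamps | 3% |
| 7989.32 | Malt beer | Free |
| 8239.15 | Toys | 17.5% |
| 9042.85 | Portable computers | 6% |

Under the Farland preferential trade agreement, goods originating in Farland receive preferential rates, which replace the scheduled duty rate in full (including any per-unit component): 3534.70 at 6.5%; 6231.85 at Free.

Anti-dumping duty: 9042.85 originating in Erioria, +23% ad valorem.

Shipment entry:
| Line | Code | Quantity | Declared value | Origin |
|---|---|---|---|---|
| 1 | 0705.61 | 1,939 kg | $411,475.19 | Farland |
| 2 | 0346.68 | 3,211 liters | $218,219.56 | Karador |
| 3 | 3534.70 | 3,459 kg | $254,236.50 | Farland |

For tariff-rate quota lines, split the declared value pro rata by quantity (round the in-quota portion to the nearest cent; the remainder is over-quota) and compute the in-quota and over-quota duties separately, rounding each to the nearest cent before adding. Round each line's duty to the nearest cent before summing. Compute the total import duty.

Line 1 (0705.61, Farland, 1,939 kg, $411,475.19):
Base rate for 0705.61 is $3.56/kg.
Origin Farland is the FTA partner but 0705.61 is not on the preference list; base rate stands.
Duty = 1,939 × $3.56 = $6,902.84.
Line 2 (0346.68, Karador, 3,211 liters, $218,219.56):
Code 0346.68 is under a tariff-rate quota (threshold 1,100 liters). In-quota: 1,100 liters at 8.5%; over-quota: 2,111 liters at 35%.
Pro-rata value split: in-quota = $218,219.56 × 1,100/3,211 = $74,756.00; over-quota = $218,219.56 − $74,756.00 = $143,463.56.
In-quota duty = $74,756.00 × 8.5% = $6,354.26. Over-quota duty = $143,463.56 × 35% = $50,212.25.
Line duty = $6,354.26 + $50,212.25 = $56,566.51.
Line 3 (3534.70, Farland, 3,459 kg, $254,236.50):
Base rate for 3534.70 is 14.5% + $2.06/kg.
Origin Farland qualifies under the Ravesta–Farland agreement and 3534.70 is covered: preferential rate 6.5% applies instead.
Duty = $254,236.50 × 6.5% = $16,525.37.
Total = $6,902.84 + $56,566.51 + $16,525.37 = $79,994.72.

$79,994.72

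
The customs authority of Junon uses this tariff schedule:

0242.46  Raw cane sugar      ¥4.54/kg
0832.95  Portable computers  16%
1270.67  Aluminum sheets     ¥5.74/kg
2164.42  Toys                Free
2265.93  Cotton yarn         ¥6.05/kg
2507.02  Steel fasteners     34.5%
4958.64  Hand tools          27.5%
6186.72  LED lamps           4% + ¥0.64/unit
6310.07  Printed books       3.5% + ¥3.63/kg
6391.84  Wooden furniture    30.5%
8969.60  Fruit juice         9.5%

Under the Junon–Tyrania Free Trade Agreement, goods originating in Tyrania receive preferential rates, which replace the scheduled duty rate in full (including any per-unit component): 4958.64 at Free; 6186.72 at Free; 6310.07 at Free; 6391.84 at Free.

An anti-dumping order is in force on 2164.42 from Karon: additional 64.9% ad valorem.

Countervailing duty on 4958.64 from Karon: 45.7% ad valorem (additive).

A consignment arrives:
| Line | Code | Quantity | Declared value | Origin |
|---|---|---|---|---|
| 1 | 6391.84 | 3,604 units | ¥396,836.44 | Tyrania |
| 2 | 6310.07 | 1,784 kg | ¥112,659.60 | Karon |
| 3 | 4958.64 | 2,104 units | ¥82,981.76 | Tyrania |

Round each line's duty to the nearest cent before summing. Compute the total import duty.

Line 1 (6391.84, Tyrania, 3,604 units, ¥396,836.44):
Base rate for 6391.84 is 30.5%.
Origin Tyrania qualifies under the Junon–Tyrania agreement and 6391.84 is covered: preferential rate Free applies instead.
Duty = ¥396,836.44 × 0% = ¥0.00.
Line 2 (6310.07, Karon, 1,784 kg, ¥112,659.60):
Base rate for 6310.07 is 3.5% + ¥3.63/kg.
6310.07 has an FTA preferential rate, but origin Karon is not Tyrania; base rate stands.
Duty = ¥112,659.60 × 3.5% + 1,784 × ¥3.63 = ¥10,419.01.
Line 3 (4958.64, Tyrania, 2,104 units, ¥82,981.76):
Base rate for 4958.64 is 27.5%.
Origin Tyrania qualifies under the Junon–Tyrania agreement and 4958.64 is covered: preferential rate Free applies instead.
The additional-duty order on 4958.64 targets Karon, not Tyrania; it does not apply.
Duty = ¥82,981.76 × 0% = ¥0.00.
Total = ¥0.00 + ¥10,419.01 + ¥0.00 = ¥10,419.01.

¥10,419.01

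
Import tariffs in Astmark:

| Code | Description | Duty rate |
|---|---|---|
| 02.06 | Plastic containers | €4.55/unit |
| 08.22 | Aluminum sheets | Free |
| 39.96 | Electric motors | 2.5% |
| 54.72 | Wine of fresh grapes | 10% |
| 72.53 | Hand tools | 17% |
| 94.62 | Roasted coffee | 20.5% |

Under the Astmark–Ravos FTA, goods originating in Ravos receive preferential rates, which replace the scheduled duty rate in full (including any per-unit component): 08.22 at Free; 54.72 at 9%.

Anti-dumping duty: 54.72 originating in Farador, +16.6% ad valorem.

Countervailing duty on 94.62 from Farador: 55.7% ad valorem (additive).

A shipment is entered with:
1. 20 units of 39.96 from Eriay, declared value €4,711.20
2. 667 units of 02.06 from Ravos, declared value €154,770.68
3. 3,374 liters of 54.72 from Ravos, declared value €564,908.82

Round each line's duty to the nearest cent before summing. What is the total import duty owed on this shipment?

Line 1 (39.96, Eriay, 20 units, €4,711.20):
Base rate for 39.96 is 2.5%.
Duty = €4,711.20 × 2.5% = €117.78.
Line 2 (02.06, Ravos, 667 units, €154,770.68):
Base rate for 02.06 is €4.55/unit.
Origin Ravos is the FTA partner but 02.06 is not on the preference list; base rate stands.
Duty = 667 × €4.55 = €3,034.85.
Line 3 (54.72, Ravos, 3,374 liters, €564,908.82):
Base rate for 54.72 is 10%.
Origin Ravos qualifies under the Astmark–Ravos agreement and 54.72 is covered: preferential rate 9% applies instead.
The additional-duty order on 54.72 targets Farador, not Ravos; it does not apply.
Duty = €564,908.82 × 9% = €50,841.79.
Total = €117.78 + €3,034.85 + €50,841.79 = €53,994.42.

€53,994.42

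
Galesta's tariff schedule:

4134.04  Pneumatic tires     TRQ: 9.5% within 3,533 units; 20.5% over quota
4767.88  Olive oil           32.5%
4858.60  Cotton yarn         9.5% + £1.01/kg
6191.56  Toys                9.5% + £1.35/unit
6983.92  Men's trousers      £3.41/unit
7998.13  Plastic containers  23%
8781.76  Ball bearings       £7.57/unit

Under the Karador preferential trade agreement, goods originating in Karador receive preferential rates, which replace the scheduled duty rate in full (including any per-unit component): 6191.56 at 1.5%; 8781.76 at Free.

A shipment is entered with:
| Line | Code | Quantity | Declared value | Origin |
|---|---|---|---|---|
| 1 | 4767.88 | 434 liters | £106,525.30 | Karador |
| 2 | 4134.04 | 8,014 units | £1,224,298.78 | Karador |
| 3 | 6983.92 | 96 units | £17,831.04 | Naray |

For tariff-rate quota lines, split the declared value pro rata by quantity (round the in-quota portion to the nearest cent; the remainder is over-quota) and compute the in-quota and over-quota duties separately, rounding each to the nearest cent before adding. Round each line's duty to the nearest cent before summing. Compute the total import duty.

Line 1 (4767.88, Karador, 434 liters, £106,525.30):
Base rate for 4767.88 is 32.5%.
Origin Karador is the FTA partner but 4767.88 is not on the preference list; base rate stands.
Duty = £106,525.30 × 32.5% = £34,620.72.
Line 2 (4134.04, Karador, 8,014 units, £1,224,298.78):
Code 4134.04 is under a tariff-rate quota (threshold 3,533 units). In-quota: 3,533 units at 9.5%; over-quota: 4,481 units at 20.5%.
Pro-rata value split: in-quota = £1,224,298.78 × 3,533/8,014 = £539,736.41; over-quota = £1,224,298.78 − £539,736.41 = £684,562.37.
In-quota duty = £539,736.41 × 9.5% = £51,274.96. Over-quota duty = £684,562.37 × 20.5% = £140,335.29.
Line duty = £51,274.96 + £140,335.29 = £191,610.25.
Line 3 (6983.92, Naray, 96 units, £17,831.04):
Base rate for 6983.92 is £3.41/unit.
Duty = 96 × £3.41 = £327.36.
Total = £34,620.72 + £191,610.25 + £327.36 = £226,558.33.

£226,558.33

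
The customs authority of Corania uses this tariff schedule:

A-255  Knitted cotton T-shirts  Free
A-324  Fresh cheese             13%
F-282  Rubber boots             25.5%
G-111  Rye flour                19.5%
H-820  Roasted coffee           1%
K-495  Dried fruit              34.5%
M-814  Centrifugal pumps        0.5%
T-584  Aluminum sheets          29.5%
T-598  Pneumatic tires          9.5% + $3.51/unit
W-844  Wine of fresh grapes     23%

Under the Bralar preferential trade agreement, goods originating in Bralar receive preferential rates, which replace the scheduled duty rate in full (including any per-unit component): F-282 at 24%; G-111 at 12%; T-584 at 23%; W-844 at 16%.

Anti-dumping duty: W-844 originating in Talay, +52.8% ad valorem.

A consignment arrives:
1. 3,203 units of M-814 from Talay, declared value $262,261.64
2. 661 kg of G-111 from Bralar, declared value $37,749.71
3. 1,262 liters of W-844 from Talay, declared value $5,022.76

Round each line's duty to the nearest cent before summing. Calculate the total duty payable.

$9,648.53

Line 1 (M-814, Talay, 3,203 units, $262,261.64):
Base rate for M-814 is 0.5%.
Duty = $262,261.64 × 0.5% = $1,311.31.
Line 2 (G-111, Bralar, 661 kg, $37,749.71):
Base rate for G-111 is 19.5%.
Origin Bralar qualifies under the Corania–Bralar agreement and G-111 is covered: preferential rate 12% applies instead.
Duty = $37,749.71 × 12% = $4,529.97.
Line 3 (W-844, Talay, 1,262 liters, $5,022.76):
Base rate for W-844 is 23%.
W-844 has an FTA preferential rate, but origin Talay is not Bralar; base rate stands.
Additional duty on W-844 from Talay: +52.8%. Applied ad valorem rate: 23% + 52.8% = 75.8%.
Duty = $5,022.76 × 75.8% = $3,807.25.
Total = $1,311.31 + $4,529.97 + $3,807.25 = $9,648.53.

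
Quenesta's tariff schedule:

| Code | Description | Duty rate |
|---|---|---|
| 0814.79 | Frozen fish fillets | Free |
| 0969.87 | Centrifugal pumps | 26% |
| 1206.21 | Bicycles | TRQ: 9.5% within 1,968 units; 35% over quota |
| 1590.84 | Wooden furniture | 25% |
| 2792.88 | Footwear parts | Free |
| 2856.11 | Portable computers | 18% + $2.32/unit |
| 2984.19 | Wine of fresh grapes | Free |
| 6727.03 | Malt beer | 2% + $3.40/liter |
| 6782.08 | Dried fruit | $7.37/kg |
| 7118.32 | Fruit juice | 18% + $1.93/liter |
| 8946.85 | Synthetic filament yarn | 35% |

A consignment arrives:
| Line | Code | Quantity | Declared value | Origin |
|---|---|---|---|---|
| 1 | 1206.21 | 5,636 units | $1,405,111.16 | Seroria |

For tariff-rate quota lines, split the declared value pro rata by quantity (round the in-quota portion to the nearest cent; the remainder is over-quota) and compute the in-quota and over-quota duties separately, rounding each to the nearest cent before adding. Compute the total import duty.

Line 1 (1206.21, Seroria, 5,636 units, $1,405,111.16):
Code 1206.21 is under a tariff-rate quota (threshold 1,968 units). In-quota: 1,968 units at 9.5%; over-quota: 3,668 units at 35%.
Pro-rata value split: in-quota = $1,405,111.16 × 1,968/5,636 = $490,642.08; over-quota = $1,405,111.16 − $490,642.08 = $914,469.08.
In-quota duty = $490,642.08 × 9.5% = $46,611.00. Over-quota duty = $914,469.08 × 35% = $320,064.18.
Line duty = $46,611.00 + $320,064.18 = $366,675.18.

$366,675.18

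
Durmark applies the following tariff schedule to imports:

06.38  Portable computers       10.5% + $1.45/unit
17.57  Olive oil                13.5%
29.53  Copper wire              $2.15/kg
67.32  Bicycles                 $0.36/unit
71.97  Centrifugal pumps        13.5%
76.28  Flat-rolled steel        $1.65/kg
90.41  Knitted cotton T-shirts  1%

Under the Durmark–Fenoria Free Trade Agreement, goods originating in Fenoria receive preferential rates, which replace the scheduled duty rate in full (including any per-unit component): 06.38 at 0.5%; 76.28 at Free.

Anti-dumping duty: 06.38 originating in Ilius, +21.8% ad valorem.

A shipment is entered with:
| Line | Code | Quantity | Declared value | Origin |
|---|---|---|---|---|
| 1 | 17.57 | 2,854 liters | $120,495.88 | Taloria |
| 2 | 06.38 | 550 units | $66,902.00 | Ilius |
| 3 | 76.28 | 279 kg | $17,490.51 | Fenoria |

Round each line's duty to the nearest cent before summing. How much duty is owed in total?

$38,673.79

Line 1 (17.57, Taloria, 2,854 liters, $120,495.88):
Base rate for 17.57 is 13.5%.
Duty = $120,495.88 × 13.5% = $16,266.94.
Line 2 (06.38, Ilius, 550 units, $66,902.00):
Base rate for 06.38 is 10.5% + $1.45/unit.
06.38 has an FTA preferential rate, but origin Ilius is not Fenoria; base rate stands.
Additional duty on 06.38 from Ilius: +21.8%. Applied ad valorem rate: 10.5% + 21.8% = 32.3%.
Duty = $66,902.00 × 32.3% + 550 × $1.45 = $22,406.85.
Line 3 (76.28, Fenoria, 279 kg, $17,490.51):
Base rate for 76.28 is $1.65/kg.
Origin Fenoria qualifies under the Durmark–Fenoria agreement and 76.28 is covered: preferential rate Free applies instead.
Duty = $17,490.51 × 0% = $0.00.
Total = $16,266.94 + $22,406.85 + $0.00 = $38,673.79.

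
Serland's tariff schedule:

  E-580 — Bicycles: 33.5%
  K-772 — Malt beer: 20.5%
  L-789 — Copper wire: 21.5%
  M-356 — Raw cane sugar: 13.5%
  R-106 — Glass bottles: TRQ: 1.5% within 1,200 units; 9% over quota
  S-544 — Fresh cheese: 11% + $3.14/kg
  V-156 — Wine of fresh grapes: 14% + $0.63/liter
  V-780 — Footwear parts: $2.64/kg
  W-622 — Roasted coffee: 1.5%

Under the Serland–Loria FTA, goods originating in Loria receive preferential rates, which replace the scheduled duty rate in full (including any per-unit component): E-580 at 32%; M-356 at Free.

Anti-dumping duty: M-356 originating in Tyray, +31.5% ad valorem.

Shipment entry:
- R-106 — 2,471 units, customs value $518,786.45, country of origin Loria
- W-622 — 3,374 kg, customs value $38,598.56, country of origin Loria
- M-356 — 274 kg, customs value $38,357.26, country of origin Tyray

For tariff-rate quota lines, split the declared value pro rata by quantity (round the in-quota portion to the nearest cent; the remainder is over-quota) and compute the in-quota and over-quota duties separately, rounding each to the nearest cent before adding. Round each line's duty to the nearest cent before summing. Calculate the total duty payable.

$45,635.03

Line 1 (R-106, Loria, 2,471 units, $518,786.45):
Code R-106 is under a tariff-rate quota (threshold 1,200 units). In-quota: 1,200 units at 1.5%; over-quota: 1,271 units at 9%.
Pro-rata value split: in-quota = $518,786.45 × 1,200/2,471 = $251,940.00; over-quota = $518,786.45 − $251,940.00 = $266,846.45.
In-quota duty = $251,940.00 × 1.5% = $3,779.10. Over-quota duty = $266,846.45 × 9% = $24,016.18.
Line duty = $3,779.10 + $24,016.18 = $27,795.28.
Line 2 (W-622, Loria, 3,374 kg, $38,598.56):
Base rate for W-622 is 1.5%.
Origin Loria is the FTA partner but W-622 is not on the preference list; base rate stands.
Duty = $38,598.56 × 1.5% = $578.98.
Line 3 (M-356, Tyray, 274 kg, $38,357.26):
Base rate for M-356 is 13.5%.
M-356 has an FTA preferential rate, but origin Tyray is not Loria; base rate stands.
Additional duty on M-356 from Tyray: +31.5%. Applied ad valorem rate: 13.5% + 31.5% = 45%.
Duty = $38,357.26 × 45% = $17,260.77.
Total = $27,795.28 + $578.98 + $17,260.77 = $45,635.03.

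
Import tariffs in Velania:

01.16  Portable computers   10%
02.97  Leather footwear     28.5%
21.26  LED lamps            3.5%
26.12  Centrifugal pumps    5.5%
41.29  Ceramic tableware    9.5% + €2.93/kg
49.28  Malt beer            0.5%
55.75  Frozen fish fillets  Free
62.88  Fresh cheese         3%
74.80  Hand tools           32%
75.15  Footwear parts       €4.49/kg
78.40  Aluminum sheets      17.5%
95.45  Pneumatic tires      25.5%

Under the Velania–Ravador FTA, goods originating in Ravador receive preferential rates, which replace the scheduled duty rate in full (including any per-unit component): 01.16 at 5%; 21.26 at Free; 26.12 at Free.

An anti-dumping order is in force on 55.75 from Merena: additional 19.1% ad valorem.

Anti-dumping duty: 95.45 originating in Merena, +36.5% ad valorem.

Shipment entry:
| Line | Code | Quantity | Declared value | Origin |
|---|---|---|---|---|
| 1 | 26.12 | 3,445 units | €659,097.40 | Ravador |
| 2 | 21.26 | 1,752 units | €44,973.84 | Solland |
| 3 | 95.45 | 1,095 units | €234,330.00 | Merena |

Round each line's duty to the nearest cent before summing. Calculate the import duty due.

€146,858.68

Line 1 (26.12, Ravador, 3,445 units, €659,097.40):
Base rate for 26.12 is 5.5%.
Origin Ravador qualifies under the Velania–Ravador agreement and 26.12 is covered: preferential rate Free applies instead.
Duty = €659,097.40 × 0% = €0.00.
Line 2 (21.26, Solland, 1,752 units, €44,973.84):
Base rate for 21.26 is 3.5%.
21.26 has an FTA preferential rate, but origin Solland is not Ravador; base rate stands.
Duty = €44,973.84 × 3.5% = €1,574.08.
Line 3 (95.45, Merena, 1,095 units, €234,330.00):
Base rate for 95.45 is 25.5%.
Additional duty on 95.45 from Merena: +36.5%. Applied ad valorem rate: 25.5% + 36.5% = 62%.
Duty = €234,330.00 × 62% = €145,284.60.
Total = €0.00 + €1,574.08 + €145,284.60 = €146,858.68.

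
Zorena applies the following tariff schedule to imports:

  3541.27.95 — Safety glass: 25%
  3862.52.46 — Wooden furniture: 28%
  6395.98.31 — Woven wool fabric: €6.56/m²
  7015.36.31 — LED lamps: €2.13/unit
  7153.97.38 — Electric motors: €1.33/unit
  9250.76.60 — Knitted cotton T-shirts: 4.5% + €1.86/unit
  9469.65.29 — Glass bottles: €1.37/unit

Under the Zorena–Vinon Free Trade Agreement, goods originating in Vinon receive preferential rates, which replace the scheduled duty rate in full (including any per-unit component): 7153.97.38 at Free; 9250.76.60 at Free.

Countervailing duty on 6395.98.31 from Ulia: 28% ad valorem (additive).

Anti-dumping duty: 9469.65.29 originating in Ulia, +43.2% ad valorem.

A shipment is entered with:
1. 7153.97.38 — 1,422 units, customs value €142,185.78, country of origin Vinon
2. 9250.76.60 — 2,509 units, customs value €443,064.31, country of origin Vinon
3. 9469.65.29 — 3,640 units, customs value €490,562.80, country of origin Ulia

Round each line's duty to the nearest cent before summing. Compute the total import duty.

€216,909.93

Line 1 (7153.97.38, Vinon, 1,422 units, €142,185.78):
Base rate for 7153.97.38 is €1.33/unit.
Origin Vinon qualifies under the Zorena–Vinon agreement and 7153.97.38 is covered: preferential rate Free applies instead.
Duty = €142,185.78 × 0% = €0.00.
Line 2 (9250.76.60, Vinon, 2,509 units, €443,064.31):
Base rate for 9250.76.60 is 4.5% + €1.86/unit.
Origin Vinon qualifies under the Zorena–Vinon agreement and 9250.76.60 is covered: preferential rate Free applies instead.
Duty = €443,064.31 × 0% = €0.00.
Line 3 (9469.65.29, Ulia, 3,640 units, €490,562.80):
Base rate for 9469.65.29 is €1.37/unit.
Additional duty on 9469.65.29 from Ulia: +43.2% ad valorem. Applied ad valorem rate = 43.2%.
Duty = €490,562.80 × 43.2% + 3,640 × €1.37 = €216,909.93.
Total = €0.00 + €0.00 + €216,909.93 = €216,909.93.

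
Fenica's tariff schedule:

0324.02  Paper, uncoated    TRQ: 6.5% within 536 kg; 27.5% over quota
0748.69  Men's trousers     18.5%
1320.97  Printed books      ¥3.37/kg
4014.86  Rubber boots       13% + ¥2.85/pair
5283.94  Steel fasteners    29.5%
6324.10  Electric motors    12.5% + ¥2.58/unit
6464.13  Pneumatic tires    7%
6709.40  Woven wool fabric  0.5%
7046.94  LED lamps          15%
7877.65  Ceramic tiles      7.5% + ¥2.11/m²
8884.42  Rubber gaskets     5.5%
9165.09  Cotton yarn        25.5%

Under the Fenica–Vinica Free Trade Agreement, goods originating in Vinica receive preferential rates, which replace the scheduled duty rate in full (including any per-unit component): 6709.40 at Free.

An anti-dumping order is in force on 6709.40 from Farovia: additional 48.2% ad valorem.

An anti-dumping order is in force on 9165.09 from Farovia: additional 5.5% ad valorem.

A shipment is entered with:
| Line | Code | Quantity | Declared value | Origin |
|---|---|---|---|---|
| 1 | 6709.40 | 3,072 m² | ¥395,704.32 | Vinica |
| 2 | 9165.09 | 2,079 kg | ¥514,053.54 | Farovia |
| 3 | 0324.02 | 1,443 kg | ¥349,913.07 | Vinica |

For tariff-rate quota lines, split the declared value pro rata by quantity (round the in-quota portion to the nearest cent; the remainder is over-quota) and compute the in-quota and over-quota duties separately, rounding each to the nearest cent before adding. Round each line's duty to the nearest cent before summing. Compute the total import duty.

Line 1 (6709.40, Vinica, 3,072 m², ¥395,704.32):
Base rate for 6709.40 is 0.5%.
Origin Vinica qualifies under the Fenica–Vinica agreement and 6709.40 is covered: preferential rate Free applies instead.
The additional-duty order on 6709.40 targets Farovia, not Vinica; it does not apply.
Duty = ¥395,704.32 × 0% = ¥0.00.
Line 2 (9165.09, Farovia, 2,079 kg, ¥514,053.54):
Base rate for 9165.09 is 25.5%.
Additional duty on 9165.09 from Farovia: +5.5%. Applied ad valorem rate: 25.5% + 5.5% = 31%.
Duty = ¥514,053.54 × 31% = ¥159,356.60.
Line 3 (0324.02, Vinica, 1,443 kg, ¥349,913.07):
Code 0324.02 is under a tariff-rate quota (threshold 536 kg). In-quota: 536 kg at 6.5%; over-quota: 907 kg at 27.5%.
Pro-rata value split: in-quota = ¥349,913.07 × 536/1,443 = ¥129,974.64; over-quota = ¥349,913.07 − ¥129,974.64 = ¥219,938.43.
In-quota duty = ¥129,974.64 × 6.5% = ¥8,448.35. Over-quota duty = ¥219,938.43 × 27.5% = ¥60,483.07.
Line duty = ¥8,448.35 + ¥60,483.07 = ¥68,931.42.
Total = ¥0.00 + ¥159,356.60 + ¥68,931.42 = ¥228,288.02.

¥228,288.02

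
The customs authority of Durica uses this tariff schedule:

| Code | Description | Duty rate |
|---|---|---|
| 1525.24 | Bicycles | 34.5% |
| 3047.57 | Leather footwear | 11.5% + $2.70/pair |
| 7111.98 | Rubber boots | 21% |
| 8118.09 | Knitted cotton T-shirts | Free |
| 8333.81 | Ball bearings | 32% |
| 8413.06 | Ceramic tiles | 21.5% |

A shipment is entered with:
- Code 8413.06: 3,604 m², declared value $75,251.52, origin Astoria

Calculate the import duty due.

$16,179.08

Line 1 (8413.06, Astoria, 3,604 m², $75,251.52):
Base rate for 8413.06 is 21.5%.
Duty = $75,251.52 × 21.5% = $16,179.08.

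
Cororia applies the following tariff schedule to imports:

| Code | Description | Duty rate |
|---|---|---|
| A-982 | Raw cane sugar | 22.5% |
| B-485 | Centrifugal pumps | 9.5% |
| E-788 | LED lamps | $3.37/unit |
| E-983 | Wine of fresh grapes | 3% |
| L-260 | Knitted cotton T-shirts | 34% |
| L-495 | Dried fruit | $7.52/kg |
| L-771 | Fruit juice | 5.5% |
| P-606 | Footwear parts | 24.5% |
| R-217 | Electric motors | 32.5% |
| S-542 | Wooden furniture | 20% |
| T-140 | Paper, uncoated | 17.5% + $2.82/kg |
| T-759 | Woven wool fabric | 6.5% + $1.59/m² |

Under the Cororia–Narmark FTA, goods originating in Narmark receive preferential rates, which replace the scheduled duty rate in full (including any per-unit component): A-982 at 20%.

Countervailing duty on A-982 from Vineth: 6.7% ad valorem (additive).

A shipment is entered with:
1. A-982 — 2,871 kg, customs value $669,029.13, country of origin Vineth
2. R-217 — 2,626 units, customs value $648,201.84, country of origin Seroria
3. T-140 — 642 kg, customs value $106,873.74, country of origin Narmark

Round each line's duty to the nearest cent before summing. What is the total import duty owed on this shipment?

Line 1 (A-982, Vineth, 2,871 kg, $669,029.13):
Base rate for A-982 is 22.5%.
A-982 has an FTA preferential rate, but origin Vineth is not Narmark; base rate stands.
Additional duty on A-982 from Vineth: +6.7%. Applied ad valorem rate: 22.5% + 6.7% = 29.2%.
Duty = $669,029.13 × 29.2% = $195,356.51.
Line 2 (R-217, Seroria, 2,626 units, $648,201.84):
Base rate for R-217 is 32.5%.
Duty = $648,201.84 × 32.5% = $210,665.60.
Line 3 (T-140, Narmark, 642 kg, $106,873.74):
Base rate for T-140 is 17.5% + $2.82/kg.
Origin Narmark is the FTA partner but T-140 is not on the preference list; base rate stands.
Duty = $106,873.74 × 17.5% + 642 × $2.82 = $20,513.34.
Total = $195,356.51 + $210,665.60 + $20,513.34 = $426,535.45.

$426,535.45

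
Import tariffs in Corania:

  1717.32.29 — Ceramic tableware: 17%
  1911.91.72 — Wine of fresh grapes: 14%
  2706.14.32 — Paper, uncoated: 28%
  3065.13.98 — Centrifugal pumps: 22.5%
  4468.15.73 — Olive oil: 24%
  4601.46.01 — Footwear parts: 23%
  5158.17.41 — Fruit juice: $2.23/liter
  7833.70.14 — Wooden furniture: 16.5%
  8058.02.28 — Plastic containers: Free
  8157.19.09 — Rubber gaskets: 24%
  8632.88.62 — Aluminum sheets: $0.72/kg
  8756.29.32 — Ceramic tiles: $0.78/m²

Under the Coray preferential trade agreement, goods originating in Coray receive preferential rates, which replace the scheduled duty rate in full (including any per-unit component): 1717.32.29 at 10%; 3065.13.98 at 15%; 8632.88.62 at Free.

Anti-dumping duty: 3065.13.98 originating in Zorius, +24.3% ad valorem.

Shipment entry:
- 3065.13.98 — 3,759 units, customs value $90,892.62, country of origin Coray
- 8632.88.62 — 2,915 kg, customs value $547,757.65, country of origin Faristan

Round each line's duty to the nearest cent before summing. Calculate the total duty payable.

$15,732.69

Line 1 (3065.13.98, Coray, 3,759 units, $90,892.62):
Base rate for 3065.13.98 is 22.5%.
Origin Coray qualifies under the Corania–Coray agreement and 3065.13.98 is covered: preferential rate 15% applies instead.
The additional-duty order on 3065.13.98 targets Zorius, not Coray; it does not apply.
Duty = $90,892.62 × 15% = $13,633.89.
Line 2 (8632.88.62, Faristan, 2,915 kg, $547,757.65):
Base rate for 8632.88.62 is $0.72/kg.
8632.88.62 has an FTA preferential rate, but origin Faristan is not Coray; base rate stands.
Duty = 2,915 × $0.72 = $2,098.80.
Total = $13,633.89 + $2,098.80 = $15,732.69.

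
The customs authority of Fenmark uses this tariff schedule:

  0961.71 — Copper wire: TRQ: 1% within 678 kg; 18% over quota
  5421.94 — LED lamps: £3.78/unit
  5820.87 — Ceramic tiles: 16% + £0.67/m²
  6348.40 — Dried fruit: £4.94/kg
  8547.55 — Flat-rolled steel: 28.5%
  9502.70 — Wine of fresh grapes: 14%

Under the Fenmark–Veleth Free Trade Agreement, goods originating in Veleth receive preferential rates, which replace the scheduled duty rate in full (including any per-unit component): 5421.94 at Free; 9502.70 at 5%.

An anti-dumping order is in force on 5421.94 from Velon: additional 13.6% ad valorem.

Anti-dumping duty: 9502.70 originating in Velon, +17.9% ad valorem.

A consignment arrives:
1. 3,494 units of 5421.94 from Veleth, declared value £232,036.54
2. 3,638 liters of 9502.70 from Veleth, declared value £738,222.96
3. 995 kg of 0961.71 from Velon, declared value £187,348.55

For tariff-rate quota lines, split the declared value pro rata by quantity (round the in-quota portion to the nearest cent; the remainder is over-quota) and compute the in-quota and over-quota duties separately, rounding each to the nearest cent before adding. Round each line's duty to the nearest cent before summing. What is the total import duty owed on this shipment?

£48,931.59

Line 1 (5421.94, Veleth, 3,494 units, £232,036.54):
Base rate for 5421.94 is £3.78/unit.
Origin Veleth qualifies under the Fenmark–Veleth agreement and 5421.94 is covered: preferential rate Free applies instead.
The additional-duty order on 5421.94 targets Velon, not Veleth; it does not apply.
Duty = £232,036.54 × 0% = £0.00.
Line 2 (9502.70, Veleth, 3,638 liters, £738,222.96):
Base rate for 9502.70 is 14%.
Origin Veleth qualifies under the Fenmark–Veleth agreement and 9502.70 is covered: preferential rate 5% applies instead.
The additional-duty order on 9502.70 targets Velon, not Veleth; it does not apply.
Duty = £738,222.96 × 5% = £36,911.15.
Line 3 (0961.71, Velon, 995 kg, £187,348.55):
Code 0961.71 is under a tariff-rate quota (threshold 678 kg). In-quota: 678 kg at 1%; over-quota: 317 kg at 18%.
Pro-rata value split: in-quota = £187,348.55 × 678/995 = £127,660.62; over-quota = £187,348.55 − £127,660.62 = £59,687.93.
In-quota duty = £127,660.62 × 1% = £1,276.61. Over-quota duty = £59,687.93 × 18% = £10,743.83.
Line duty = £1,276.61 + £10,743.83 = £12,020.44.
Total = £0.00 + £36,911.15 + £12,020.44 = £48,931.59.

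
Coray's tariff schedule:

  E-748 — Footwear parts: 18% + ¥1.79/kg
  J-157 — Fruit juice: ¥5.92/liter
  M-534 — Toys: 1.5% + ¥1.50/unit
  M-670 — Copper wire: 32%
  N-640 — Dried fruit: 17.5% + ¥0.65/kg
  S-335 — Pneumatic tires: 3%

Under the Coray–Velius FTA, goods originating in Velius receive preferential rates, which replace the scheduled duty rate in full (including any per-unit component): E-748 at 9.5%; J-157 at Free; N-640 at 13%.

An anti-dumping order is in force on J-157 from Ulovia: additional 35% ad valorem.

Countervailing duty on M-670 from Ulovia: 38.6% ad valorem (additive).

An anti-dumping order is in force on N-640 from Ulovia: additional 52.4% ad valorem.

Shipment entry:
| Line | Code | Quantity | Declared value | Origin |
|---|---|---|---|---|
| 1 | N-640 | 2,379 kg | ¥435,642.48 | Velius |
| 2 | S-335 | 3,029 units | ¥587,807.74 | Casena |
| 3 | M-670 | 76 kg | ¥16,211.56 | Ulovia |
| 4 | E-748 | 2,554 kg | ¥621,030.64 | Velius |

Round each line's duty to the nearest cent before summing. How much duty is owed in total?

¥144,711.02

Line 1 (N-640, Velius, 2,379 kg, ¥435,642.48):
Base rate for N-640 is 17.5% + ¥0.65/kg.
Origin Velius qualifies under the Coray–Velius agreement and N-640 is covered: preferential rate 13% applies instead.
The additional-duty order on N-640 targets Ulovia, not Velius; it does not apply.
Duty = ¥435,642.48 × 13% = ¥56,633.52.
Line 2 (S-335, Casena, 3,029 units, ¥587,807.74):
Base rate for S-335 is 3%.
Duty = ¥587,807.74 × 3% = ¥17,634.23.
Line 3 (M-670, Ulovia, 76 kg, ¥16,211.56):
Base rate for M-670 is 32%.
Additional duty on M-670 from Ulovia: +38.6%. Applied ad valorem rate: 32% + 38.6% = 70.6%.
Duty = ¥16,211.56 × 70.6% = ¥11,445.36.
Line 4 (E-748, Velius, 2,554 kg, ¥621,030.64):
Base rate for E-748 is 18% + ¥1.79/kg.
Origin Velius qualifies under the Coray–Velius agreement and E-748 is covered: preferential rate 9.5% applies instead.
Duty = ¥621,030.64 × 9.5% = ¥58,997.91.
Total = ¥56,633.52 + ¥17,634.23 + ¥11,445.36 + ¥58,997.91 = ¥144,711.02.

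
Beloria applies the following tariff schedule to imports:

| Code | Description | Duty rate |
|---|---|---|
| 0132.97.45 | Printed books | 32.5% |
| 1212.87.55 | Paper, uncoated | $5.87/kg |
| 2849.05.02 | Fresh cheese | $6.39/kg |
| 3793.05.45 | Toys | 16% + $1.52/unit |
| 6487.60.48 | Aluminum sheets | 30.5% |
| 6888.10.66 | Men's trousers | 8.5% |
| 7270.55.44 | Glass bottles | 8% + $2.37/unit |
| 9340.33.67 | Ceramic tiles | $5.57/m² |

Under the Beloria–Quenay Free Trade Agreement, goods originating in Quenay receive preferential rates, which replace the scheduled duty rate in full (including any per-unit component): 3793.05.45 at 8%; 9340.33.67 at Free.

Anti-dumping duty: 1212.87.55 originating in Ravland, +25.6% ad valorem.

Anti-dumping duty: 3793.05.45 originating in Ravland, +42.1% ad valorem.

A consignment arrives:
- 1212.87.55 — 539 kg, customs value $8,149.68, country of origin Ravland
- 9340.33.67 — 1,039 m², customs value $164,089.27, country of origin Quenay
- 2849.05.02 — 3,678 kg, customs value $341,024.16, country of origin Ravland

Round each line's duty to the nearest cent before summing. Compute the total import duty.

$28,752.67

Line 1 (1212.87.55, Ravland, 539 kg, $8,149.68):
Base rate for 1212.87.55 is $5.87/kg.
Additional duty on 1212.87.55 from Ravland: +25.6% ad valorem. Applied ad valorem rate = 25.6%.
Duty = $8,149.68 × 25.6% + 539 × $5.87 = $5,250.25.
Line 2 (9340.33.67, Quenay, 1,039 m², $164,089.27):
Base rate for 9340.33.67 is $5.57/m².
Origin Quenay qualifies under the Beloria–Quenay agreement and 9340.33.67 is covered: preferential rate Free applies instead.
Duty = $164,089.27 × 0% = $0.00.
Line 3 (2849.05.02, Ravland, 3,678 kg, $341,024.16):
Base rate for 2849.05.02 is $6.39/kg.
Duty = 3,678 × $6.39 = $23,502.42.
Total = $5,250.25 + $0.00 + $23,502.42 = $28,752.67.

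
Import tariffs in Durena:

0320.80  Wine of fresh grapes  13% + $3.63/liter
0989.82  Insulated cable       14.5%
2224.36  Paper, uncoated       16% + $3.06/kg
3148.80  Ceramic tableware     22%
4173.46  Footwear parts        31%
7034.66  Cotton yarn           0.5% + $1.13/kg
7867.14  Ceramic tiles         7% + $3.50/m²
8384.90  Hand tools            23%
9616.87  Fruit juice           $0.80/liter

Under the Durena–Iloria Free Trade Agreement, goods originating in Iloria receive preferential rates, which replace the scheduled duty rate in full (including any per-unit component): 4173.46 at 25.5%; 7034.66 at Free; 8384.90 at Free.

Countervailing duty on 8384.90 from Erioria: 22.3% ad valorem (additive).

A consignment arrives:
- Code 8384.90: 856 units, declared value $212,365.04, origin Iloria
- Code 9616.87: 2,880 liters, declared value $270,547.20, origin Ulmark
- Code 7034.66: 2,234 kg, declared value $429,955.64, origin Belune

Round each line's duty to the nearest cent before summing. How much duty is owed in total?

$6,978.20

Line 1 (8384.90, Iloria, 856 units, $212,365.04):
Base rate for 8384.90 is 23%.
Origin Iloria qualifies under the Durena–Iloria agreement and 8384.90 is covered: preferential rate Free applies instead.
The additional-duty order on 8384.90 targets Erioria, not Iloria; it does not apply.
Duty = $212,365.04 × 0% = $0.00.
Line 2 (9616.87, Ulmark, 2,880 liters, $270,547.20):
Base rate for 9616.87 is $0.80/liter.
Duty = 2,880 × $0.80 = $2,304.00.
Line 3 (7034.66, Belune, 2,234 kg, $429,955.64):
Base rate for 7034.66 is 0.5% + $1.13/kg.
7034.66 has an FTA preferential rate, but origin Belune is not Iloria; base rate stands.
Duty = $429,955.64 × 0.5% + 2,234 × $1.13 = $4,674.20.
Total = $0.00 + $2,304.00 + $4,674.20 = $6,978.20.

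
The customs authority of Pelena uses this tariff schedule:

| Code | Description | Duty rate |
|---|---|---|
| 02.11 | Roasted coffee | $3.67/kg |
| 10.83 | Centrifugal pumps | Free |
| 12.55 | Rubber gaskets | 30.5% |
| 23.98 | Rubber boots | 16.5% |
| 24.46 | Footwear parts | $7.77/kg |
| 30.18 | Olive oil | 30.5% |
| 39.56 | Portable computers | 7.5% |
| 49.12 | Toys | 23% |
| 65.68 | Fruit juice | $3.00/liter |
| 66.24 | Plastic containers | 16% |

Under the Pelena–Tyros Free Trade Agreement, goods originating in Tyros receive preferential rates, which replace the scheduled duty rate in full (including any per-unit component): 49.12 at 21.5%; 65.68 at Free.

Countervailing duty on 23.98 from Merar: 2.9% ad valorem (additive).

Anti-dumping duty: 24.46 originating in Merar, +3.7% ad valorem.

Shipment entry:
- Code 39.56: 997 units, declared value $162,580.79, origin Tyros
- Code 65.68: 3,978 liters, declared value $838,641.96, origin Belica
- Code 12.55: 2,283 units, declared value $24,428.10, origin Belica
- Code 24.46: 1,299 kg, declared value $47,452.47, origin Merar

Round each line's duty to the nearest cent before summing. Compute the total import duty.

$43,427.10

Line 1 (39.56, Tyros, 997 units, $162,580.79):
Base rate for 39.56 is 7.5%.
Origin Tyros is the FTA partner but 39.56 is not on the preference list; base rate stands.
Duty = $162,580.79 × 7.5% = $12,193.56.
Line 2 (65.68, Belica, 3,978 liters, $838,641.96):
Base rate for 65.68 is $3.00/liter.
65.68 has an FTA preferential rate, but origin Belica is not Tyros; base rate stands.
Duty = 3,978 × $3.00 = $11,934.00.
Line 3 (12.55, Belica, 2,283 units, $24,428.10):
Base rate for 12.55 is 30.5%.
Duty = $24,428.10 × 30.5% = $7,450.57.
Line 4 (24.46, Merar, 1,299 kg, $47,452.47):
Base rate for 24.46 is $7.77/kg.
Additional duty on 24.46 from Merar: +3.7% ad valorem. Applied ad valorem rate = 3.7%.
Duty = $47,452.47 × 3.7% + 1,299 × $7.77 = $11,848.97.
Total = $12,193.56 + $11,934.00 + $7,450.57 + $11,848.97 = $43,427.10.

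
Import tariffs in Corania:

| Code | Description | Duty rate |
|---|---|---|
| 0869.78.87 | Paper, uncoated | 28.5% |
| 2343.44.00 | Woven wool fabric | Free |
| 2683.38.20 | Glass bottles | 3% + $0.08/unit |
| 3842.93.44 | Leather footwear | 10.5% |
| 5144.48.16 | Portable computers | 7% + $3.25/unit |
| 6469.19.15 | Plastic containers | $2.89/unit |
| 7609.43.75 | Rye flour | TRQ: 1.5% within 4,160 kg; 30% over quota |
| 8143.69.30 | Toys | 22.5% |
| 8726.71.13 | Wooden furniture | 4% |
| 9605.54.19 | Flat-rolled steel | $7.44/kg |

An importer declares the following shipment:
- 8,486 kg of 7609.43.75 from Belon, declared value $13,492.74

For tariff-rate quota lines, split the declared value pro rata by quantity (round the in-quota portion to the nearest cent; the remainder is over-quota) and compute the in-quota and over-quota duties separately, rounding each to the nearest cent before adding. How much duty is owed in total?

$2,162.72

Line 1 (7609.43.75, Belon, 8,486 kg, $13,492.74):
Code 7609.43.75 is under a tariff-rate quota (threshold 4,160 kg). In-quota: 4,160 kg at 1.5%; over-quota: 4,326 kg at 30%.
Pro-rata value split: in-quota = $13,492.74 × 4,160/8,486 = $6,614.40; over-quota = $13,492.74 − $6,614.40 = $6,878.34.
In-quota duty = $6,614.40 × 1.5% = $99.22. Over-quota duty = $6,878.34 × 30% = $2,063.50.
Line duty = $99.22 + $2,063.50 = $2,162.72.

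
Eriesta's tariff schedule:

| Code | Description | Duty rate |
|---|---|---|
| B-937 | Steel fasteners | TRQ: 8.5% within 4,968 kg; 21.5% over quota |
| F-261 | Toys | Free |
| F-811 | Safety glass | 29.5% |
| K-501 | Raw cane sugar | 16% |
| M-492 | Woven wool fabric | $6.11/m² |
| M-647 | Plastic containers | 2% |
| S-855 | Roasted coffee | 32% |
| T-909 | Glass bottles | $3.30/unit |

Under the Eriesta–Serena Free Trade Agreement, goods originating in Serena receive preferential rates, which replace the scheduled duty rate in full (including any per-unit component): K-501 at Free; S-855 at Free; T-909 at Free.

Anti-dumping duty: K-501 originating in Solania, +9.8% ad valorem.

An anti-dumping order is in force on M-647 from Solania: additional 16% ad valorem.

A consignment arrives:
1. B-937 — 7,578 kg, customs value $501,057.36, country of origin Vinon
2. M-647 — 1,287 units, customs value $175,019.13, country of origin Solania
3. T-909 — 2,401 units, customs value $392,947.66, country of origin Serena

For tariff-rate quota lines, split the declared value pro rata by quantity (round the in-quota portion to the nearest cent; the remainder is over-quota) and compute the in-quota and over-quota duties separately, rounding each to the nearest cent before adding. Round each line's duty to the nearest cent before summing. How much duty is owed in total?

$96,527.83

Line 1 (B-937, Vinon, 7,578 kg, $501,057.36):
Code B-937 is under a tariff-rate quota (threshold 4,968 kg). In-quota: 4,968 kg at 8.5%; over-quota: 2,610 kg at 21.5%.
Pro-rata value split: in-quota = $501,057.36 × 4,968/7,578 = $328,484.16; over-quota = $501,057.36 − $328,484.16 = $172,573.20.
In-quota duty = $328,484.16 × 8.5% = $27,921.15. Over-quota duty = $172,573.20 × 21.5% = $37,103.24.
Line duty = $27,921.15 + $37,103.24 = $65,024.39.
Line 2 (M-647, Solania, 1,287 units, $175,019.13):
Base rate for M-647 is 2%.
Additional duty on M-647 from Solania: +16%. Applied ad valorem rate: 2% + 16% = 18%.
Duty = $175,019.13 × 18% = $31,503.44.
Line 3 (T-909, Serena, 2,401 units, $392,947.66):
Base rate for T-909 is $3.30/unit.
Origin Serena qualifies under the Eriesta–Serena agreement and T-909 is covered: preferential rate Free applies instead.
Duty = $392,947.66 × 0% = $0.00.
Total = $65,024.39 + $31,503.44 + $0.00 = $96,527.83.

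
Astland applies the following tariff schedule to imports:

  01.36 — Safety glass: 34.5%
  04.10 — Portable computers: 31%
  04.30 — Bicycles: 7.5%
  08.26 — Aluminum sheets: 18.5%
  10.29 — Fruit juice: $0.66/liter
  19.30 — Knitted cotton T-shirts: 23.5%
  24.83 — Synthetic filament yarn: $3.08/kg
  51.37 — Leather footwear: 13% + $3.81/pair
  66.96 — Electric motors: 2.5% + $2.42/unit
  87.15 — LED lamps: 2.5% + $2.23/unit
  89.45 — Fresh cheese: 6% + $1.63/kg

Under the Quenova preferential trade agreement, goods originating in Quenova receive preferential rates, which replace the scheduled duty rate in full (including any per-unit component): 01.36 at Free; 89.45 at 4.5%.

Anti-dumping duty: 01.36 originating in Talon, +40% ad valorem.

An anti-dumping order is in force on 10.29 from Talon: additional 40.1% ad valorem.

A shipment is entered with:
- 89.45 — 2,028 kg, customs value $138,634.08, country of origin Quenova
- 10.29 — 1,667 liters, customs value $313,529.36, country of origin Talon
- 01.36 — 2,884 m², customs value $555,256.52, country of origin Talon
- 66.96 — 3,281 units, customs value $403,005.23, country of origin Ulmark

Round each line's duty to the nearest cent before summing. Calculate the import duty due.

$564,745.28

Line 1 (89.45, Quenova, 2,028 kg, $138,634.08):
Base rate for 89.45 is 6% + $1.63/kg.
Origin Quenova qualifies under the Astland–Quenova agreement and 89.45 is covered: preferential rate 4.5% applies instead.
Duty = $138,634.08 × 4.5% = $6,238.53.
Line 2 (10.29, Talon, 1,667 liters, $313,529.36):
Base rate for 10.29 is $0.66/liter.
Additional duty on 10.29 from Talon: +40.1% ad valorem. Applied ad valorem rate = 40.1%.
Duty = $313,529.36 × 40.1% + 1,667 × $0.66 = $126,825.49.
Line 3 (01.36, Talon, 2,884 m², $555,256.52):
Base rate for 01.36 is 34.5%.
01.36 has an FTA preferential rate, but origin Talon is not Quenova; base rate stands.
Additional duty on 01.36 from Talon: +40%. Applied ad valorem rate: 34.5% + 40% = 74.5%.
Duty = $555,256.52 × 74.5% = $413,666.11.
Line 4 (66.96, Ulmark, 3,281 units, $403,005.23):
Base rate for 66.96 is 2.5% + $2.42/unit.
Duty = $403,005.23 × 2.5% + 3,281 × $2.42 = $18,015.15.
Total = $6,238.53 + $126,825.49 + $413,666.11 + $18,015.15 = $564,745.28.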